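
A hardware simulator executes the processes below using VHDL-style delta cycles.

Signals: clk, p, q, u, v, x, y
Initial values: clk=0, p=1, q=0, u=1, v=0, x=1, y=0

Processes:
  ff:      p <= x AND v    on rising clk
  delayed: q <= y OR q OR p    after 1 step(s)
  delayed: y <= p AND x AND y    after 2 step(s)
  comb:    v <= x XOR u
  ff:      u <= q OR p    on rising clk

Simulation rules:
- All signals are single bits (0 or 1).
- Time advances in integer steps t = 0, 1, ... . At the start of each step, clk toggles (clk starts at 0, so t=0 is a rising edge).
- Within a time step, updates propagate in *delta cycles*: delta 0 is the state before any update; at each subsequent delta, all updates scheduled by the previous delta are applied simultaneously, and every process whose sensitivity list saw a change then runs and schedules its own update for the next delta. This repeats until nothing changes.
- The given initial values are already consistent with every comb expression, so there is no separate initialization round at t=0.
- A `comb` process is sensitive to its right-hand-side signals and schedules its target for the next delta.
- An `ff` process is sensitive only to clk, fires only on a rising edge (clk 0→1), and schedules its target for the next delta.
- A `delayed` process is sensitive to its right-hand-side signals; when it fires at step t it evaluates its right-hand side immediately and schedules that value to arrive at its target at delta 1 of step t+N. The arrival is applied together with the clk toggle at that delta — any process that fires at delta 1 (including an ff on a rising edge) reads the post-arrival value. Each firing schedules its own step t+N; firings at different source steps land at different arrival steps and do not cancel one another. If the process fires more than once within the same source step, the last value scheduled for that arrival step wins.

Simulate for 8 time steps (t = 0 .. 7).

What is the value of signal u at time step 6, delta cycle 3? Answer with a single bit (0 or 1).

[bits: u,x,v,clk,p,y,q]
t=0: Δ0=1100100 Δ1=1101100 Δ2=1101000 | 2Δ
t=1: Δ0=1101000 Δ1=1100000 | 1Δ
t=2: Δ0=1100000 Δ1=1101000 Δ2=0101000 Δ3=0111000 | 3Δ
t=3: Δ0=0111000 Δ1=0110000 | 1Δ
t=4: Δ0=0110000 Δ1=0111000 Δ2=0111100 | 2Δ
t=5: Δ0=0111100 Δ1=0110101 | 1Δ
t=6: Δ0=0110101 Δ1=0111101 Δ2=1111101 Δ3=1101101 | 3Δ
t=7: Δ0=1101101 Δ1=1100101 | 1Δ

1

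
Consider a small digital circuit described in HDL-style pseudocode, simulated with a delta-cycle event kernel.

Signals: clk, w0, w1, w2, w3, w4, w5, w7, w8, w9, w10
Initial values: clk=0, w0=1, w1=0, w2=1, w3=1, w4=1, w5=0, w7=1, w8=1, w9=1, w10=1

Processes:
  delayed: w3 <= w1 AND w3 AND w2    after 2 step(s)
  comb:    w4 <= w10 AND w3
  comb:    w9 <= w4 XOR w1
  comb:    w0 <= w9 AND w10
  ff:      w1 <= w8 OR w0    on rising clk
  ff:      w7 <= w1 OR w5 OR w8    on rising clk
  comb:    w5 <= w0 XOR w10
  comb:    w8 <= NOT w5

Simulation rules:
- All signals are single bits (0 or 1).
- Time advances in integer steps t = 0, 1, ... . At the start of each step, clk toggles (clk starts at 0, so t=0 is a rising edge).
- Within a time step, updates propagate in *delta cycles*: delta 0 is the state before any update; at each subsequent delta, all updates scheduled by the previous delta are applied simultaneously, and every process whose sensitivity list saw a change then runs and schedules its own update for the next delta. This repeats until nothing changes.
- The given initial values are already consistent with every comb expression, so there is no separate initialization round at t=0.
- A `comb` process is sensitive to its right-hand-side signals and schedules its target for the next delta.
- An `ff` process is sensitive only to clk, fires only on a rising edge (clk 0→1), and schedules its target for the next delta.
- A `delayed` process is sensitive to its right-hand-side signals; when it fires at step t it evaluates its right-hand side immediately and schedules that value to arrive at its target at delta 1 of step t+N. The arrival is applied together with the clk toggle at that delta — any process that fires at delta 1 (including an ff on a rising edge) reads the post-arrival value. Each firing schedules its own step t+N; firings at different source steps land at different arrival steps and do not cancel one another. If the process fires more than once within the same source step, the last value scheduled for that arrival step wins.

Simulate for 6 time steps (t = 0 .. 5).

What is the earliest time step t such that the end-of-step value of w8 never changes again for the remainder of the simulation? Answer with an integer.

2

t0.Δ0 clk=0 w10=1 w9=1 w7=1 w8=1 w2=1 w5=0 w4=1 w3=1 w1=0 w0=1
t0.Δ1 clk=1 w10=1 w9=1 w7=1 w8=1 w2=1 w5=0 w4=1 w3=1 w1=0 w0=1
t0.Δ2 clk=1 w10=1 w9=1 w7=1 w8=1 w2=1 w5=0 w4=1 w3=1 w1=1 w0=1
t0.Δ3 clk=1 w10=1 w9=0 w7=1 w8=1 w2=1 w5=0 w4=1 w3=1 w1=1 w0=1
t0.Δ4 clk=1 w10=1 w9=0 w7=1 w8=1 w2=1 w5=0 w4=1 w3=1 w1=1 w0=0
t0.Δ5 clk=1 w10=1 w9=0 w7=1 w8=1 w2=1 w5=1 w4=1 w3=1 w1=1 w0=0
t0.Δ6 clk=1 w10=1 w9=0 w7=1 w8=0 w2=1 w5=1 w4=1 w3=1 w1=1 w0=0
t1.Δ0 clk=1 w10=1 w9=0 w7=1 w8=0 w2=1 w5=1 w4=1 w3=1 w1=1 w0=0
t1.Δ1 clk=0 w10=1 w9=0 w7=1 w8=0 w2=1 w5=1 w4=1 w3=1 w1=1 w0=0
t2.Δ0 clk=0 w10=1 w9=0 w7=1 w8=0 w2=1 w5=1 w4=1 w3=1 w1=1 w0=0
t2.Δ1 clk=1 w10=1 w9=0 w7=1 w8=0 w2=1 w5=1 w4=1 w3=1 w1=1 w0=0
t2.Δ2 clk=1 w10=1 w9=0 w7=1 w8=0 w2=1 w5=1 w4=1 w3=1 w1=0 w0=0
t2.Δ3 clk=1 w10=1 w9=1 w7=1 w8=0 w2=1 w5=1 w4=1 w3=1 w1=0 w0=0
t2.Δ4 clk=1 w10=1 w9=1 w7=1 w8=0 w2=1 w5=1 w4=1 w3=1 w1=0 w0=1
t2.Δ5 clk=1 w10=1 w9=1 w7=1 w8=0 w2=1 w5=0 w4=1 w3=1 w1=0 w0=1
t2.Δ6 clk=1 w10=1 w9=1 w7=1 w8=1 w2=1 w5=0 w4=1 w3=1 w1=0 w0=1
t3.Δ0 clk=1 w10=1 w9=1 w7=1 w8=1 w2=1 w5=0 w4=1 w3=1 w1=0 w0=1
t3.Δ1 clk=0 w10=1 w9=1 w7=1 w8=1 w2=1 w5=0 w4=1 w3=1 w1=0 w0=1
t4.Δ0 clk=0 w10=1 w9=1 w7=1 w8=1 w2=1 w5=0 w4=1 w3=1 w1=0 w0=1
t4.Δ1 clk=1 w10=1 w9=1 w7=1 w8=1 w2=1 w5=0 w4=1 w3=0 w1=0 w0=1
t4.Δ2 clk=1 w10=1 w9=1 w7=1 w8=1 w2=1 w5=0 w4=0 w3=0 w1=1 w0=1
t5.Δ0 clk=1 w10=1 w9=1 w7=1 w8=1 w2=1 w5=0 w4=0 w3=0 w1=1 w0=1
t5.Δ1 clk=0 w10=1 w9=1 w7=1 w8=1 w2=1 w5=0 w4=0 w3=0 w1=1 w0=1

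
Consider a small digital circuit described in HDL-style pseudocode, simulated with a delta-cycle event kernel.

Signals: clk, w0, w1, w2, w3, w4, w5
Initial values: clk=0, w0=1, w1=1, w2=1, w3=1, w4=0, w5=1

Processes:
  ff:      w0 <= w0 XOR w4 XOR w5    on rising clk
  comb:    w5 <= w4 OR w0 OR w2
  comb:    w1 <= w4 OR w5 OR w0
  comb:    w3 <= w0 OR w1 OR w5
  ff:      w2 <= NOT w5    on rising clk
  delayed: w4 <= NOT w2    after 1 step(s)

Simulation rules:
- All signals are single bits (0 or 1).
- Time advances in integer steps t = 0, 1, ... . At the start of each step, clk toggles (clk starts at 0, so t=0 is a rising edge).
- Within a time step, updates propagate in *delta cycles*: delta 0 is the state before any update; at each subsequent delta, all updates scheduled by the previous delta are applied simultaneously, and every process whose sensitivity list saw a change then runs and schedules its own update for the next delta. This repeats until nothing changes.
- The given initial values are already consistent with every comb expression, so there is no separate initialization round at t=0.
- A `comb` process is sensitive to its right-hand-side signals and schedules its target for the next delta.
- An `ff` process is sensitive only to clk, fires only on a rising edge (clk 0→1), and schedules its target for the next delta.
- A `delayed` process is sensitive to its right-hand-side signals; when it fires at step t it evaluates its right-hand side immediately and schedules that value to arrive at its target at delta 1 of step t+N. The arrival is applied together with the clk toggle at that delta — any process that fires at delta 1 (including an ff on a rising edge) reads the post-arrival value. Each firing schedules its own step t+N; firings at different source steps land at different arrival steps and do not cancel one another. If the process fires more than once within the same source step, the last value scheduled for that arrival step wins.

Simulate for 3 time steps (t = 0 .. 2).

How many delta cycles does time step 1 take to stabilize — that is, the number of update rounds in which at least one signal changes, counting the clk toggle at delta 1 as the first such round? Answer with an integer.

3

t=0 Δ0: w5=1 clk=0 w2=1 w4=0 w1=1 w3=1 w0=1
  Δ1: clk:0→1
  Δ2: w2:1→0, w0:1→0
  Δ3: w5:1→0
  Δ4: w1:1→0
  Δ5: w3:1→0
  (5Δ to stable)
t=1 Δ0: w5=0 clk=1 w2=0 w4=0 w1=0 w3=0 w0=0
  Δ1: clk:1→0, w4:0→1
  Δ2: w5:0→1, w1:0→1
  Δ3: w3:0→1
  (3Δ to stable)
t=2 Δ0: w5=1 clk=0 w2=0 w4=1 w1=1 w3=1 w0=0
  Δ1: clk:0→1
  (1Δ to stable)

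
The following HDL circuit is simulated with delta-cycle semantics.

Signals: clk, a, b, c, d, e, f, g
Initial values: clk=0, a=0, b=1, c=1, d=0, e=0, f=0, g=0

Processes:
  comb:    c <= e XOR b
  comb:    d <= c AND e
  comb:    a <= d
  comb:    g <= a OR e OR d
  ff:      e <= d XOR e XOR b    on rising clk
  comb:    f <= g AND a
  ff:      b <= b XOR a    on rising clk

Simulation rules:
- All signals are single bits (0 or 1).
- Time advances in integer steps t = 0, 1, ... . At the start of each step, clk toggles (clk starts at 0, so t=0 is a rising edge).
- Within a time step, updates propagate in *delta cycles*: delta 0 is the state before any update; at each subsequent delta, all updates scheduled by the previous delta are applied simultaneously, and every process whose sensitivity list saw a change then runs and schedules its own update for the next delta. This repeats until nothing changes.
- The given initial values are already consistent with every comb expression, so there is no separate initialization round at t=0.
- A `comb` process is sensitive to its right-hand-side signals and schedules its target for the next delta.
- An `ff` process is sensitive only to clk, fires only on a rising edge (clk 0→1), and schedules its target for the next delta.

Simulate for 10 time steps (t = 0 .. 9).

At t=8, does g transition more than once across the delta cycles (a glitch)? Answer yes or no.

t=0 Δ0: a=0 b=1 c=1 g=0 clk=0 d=0 e=0 f=0
  Δ1: clk:0→1
  Δ2: e:0→1
  Δ3: c:1→0, g:0→1, d:0→1
  Δ4: a:0→1, d:1→0
  Δ5: a:1→0, f:0→1
  Δ6: f:1→0
  (6Δ to stable)
t=1 Δ0: a=0 b=1 c=0 g=1 clk=1 d=0 e=1 f=0
  Δ1: clk:1→0
  (1Δ to stable)
t=2 Δ0: a=0 b=1 c=0 g=1 clk=0 d=0 e=1 f=0
  Δ1: clk:0→1
  Δ2: e:1→0
  Δ3: c:0→1, g:1→0
  (3Δ to stable)
t=3 Δ0: a=0 b=1 c=1 g=0 clk=1 d=0 e=0 f=0
  Δ1: clk:1→0
  (1Δ to stable)
t=4 Δ0: a=0 b=1 c=1 g=0 clk=0 d=0 e=0 f=0
  Δ1: clk:0→1
  Δ2: e:0→1
  Δ3: c:1→0, g:0→1, d:0→1
  Δ4: a:0→1, d:1→0
  Δ5: a:1→0, f:0→1
  Δ6: f:1→0
  (6Δ to stable)
t=5 Δ0: a=0 b=1 c=0 g=1 clk=1 d=0 e=1 f=0
  Δ1: clk:1→0
  (1Δ to stable)
t=6 Δ0: a=0 b=1 c=0 g=1 clk=0 d=0 e=1 f=0
  Δ1: clk:0→1
  Δ2: e:1→0
  Δ3: c:0→1, g:1→0
  (3Δ to stable)
t=7 Δ0: a=0 b=1 c=1 g=0 clk=1 d=0 e=0 f=0
  Δ1: clk:1→0
  (1Δ to stable)
t=8 Δ0: a=0 b=1 c=1 g=0 clk=0 d=0 e=0 f=0
  Δ1: clk:0→1
  Δ2: e:0→1
  Δ3: c:1→0, g:0→1, d:0→1
  Δ4: a:0→1, d:1→0
  Δ5: a:1→0, f:0→1
  Δ6: f:1→0
  (6Δ to stable)
t=9 Δ0: a=0 b=1 c=0 g=1 clk=1 d=0 e=1 f=0
  Δ1: clk:1→0
  (1Δ to stable)

no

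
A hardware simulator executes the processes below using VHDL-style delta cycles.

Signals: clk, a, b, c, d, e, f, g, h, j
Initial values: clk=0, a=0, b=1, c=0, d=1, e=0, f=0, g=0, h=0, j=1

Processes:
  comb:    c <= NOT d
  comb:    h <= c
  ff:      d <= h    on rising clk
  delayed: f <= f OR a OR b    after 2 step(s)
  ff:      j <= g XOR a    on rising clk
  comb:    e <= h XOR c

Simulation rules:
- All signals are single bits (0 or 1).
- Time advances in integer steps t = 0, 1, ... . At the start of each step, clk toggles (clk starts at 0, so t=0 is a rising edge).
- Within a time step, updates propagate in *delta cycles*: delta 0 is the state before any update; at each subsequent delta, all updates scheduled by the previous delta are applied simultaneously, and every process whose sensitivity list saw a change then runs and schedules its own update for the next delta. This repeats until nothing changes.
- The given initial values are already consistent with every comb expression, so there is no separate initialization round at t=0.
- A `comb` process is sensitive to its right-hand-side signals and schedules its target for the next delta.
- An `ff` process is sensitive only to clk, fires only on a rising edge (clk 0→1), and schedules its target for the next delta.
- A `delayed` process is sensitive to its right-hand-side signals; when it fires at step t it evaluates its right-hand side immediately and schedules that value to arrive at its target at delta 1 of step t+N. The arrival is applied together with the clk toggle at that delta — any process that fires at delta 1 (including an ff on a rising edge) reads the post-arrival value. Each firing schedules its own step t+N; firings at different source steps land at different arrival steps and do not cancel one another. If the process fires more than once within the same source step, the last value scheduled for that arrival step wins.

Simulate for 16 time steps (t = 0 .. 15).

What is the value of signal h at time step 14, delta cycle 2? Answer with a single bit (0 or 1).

t0.Δ0 j=1 g=0 c=0 h=0 clk=0 e=0 f=0 b=1 a=0 d=1
t0.Δ1 j=1 g=0 c=0 h=0 clk=1 e=0 f=0 b=1 a=0 d=1
t0.Δ2 j=0 g=0 c=0 h=0 clk=1 e=0 f=0 b=1 a=0 d=0
t0.Δ3 j=0 g=0 c=1 h=0 clk=1 e=0 f=0 b=1 a=0 d=0
t0.Δ4 j=0 g=0 c=1 h=1 clk=1 e=1 f=0 b=1 a=0 d=0
t0.Δ5 j=0 g=0 c=1 h=1 clk=1 e=0 f=0 b=1 a=0 d=0
t1.Δ0 j=0 g=0 c=1 h=1 clk=1 e=0 f=0 b=1 a=0 d=0
t1.Δ1 j=0 g=0 c=1 h=1 clk=0 e=0 f=0 b=1 a=0 d=0
t2.Δ0 j=0 g=0 c=1 h=1 clk=0 e=0 f=0 b=1 a=0 d=0
t2.Δ1 j=0 g=0 c=1 h=1 clk=1 e=0 f=0 b=1 a=0 d=0
t2.Δ2 j=0 g=0 c=1 h=1 clk=1 e=0 f=0 b=1 a=0 d=1
t2.Δ3 j=0 g=0 c=0 h=1 clk=1 e=0 f=0 b=1 a=0 d=1
t2.Δ4 j=0 g=0 c=0 h=0 clk=1 e=1 f=0 b=1 a=0 d=1
t2.Δ5 j=0 g=0 c=0 h=0 clk=1 e=0 f=0 b=1 a=0 d=1
t3.Δ0 j=0 g=0 c=0 h=0 clk=1 e=0 f=0 b=1 a=0 d=1
t3.Δ1 j=0 g=0 c=0 h=0 clk=0 e=0 f=0 b=1 a=0 d=1
t4.Δ0 j=0 g=0 c=0 h=0 clk=0 e=0 f=0 b=1 a=0 d=1
t4.Δ1 j=0 g=0 c=0 h=0 clk=1 e=0 f=0 b=1 a=0 d=1
t4.Δ2 j=0 g=0 c=0 h=0 clk=1 e=0 f=0 b=1 a=0 d=0
t4.Δ3 j=0 g=0 c=1 h=0 clk=1 e=0 f=0 b=1 a=0 d=0
t4.Δ4 j=0 g=0 c=1 h=1 clk=1 e=1 f=0 b=1 a=0 d=0
t4.Δ5 j=0 g=0 c=1 h=1 clk=1 e=0 f=0 b=1 a=0 d=0
t5.Δ0 j=0 g=0 c=1 h=1 clk=1 e=0 f=0 b=1 a=0 d=0
t5.Δ1 j=0 g=0 c=1 h=1 clk=0 e=0 f=0 b=1 a=0 d=0
t6.Δ0 j=0 g=0 c=1 h=1 clk=0 e=0 f=0 b=1 a=0 d=0
t6.Δ1 j=0 g=0 c=1 h=1 clk=1 e=0 f=0 b=1 a=0 d=0
t6.Δ2 j=0 g=0 c=1 h=1 clk=1 e=0 f=0 b=1 a=0 d=1
t6.Δ3 j=0 g=0 c=0 h=1 clk=1 e=0 f=0 b=1 a=0 d=1
t6.Δ4 j=0 g=0 c=0 h=0 clk=1 e=1 f=0 b=1 a=0 d=1
t6.Δ5 j=0 g=0 c=0 h=0 clk=1 e=0 f=0 b=1 a=0 d=1
t7.Δ0 j=0 g=0 c=0 h=0 clk=1 e=0 f=0 b=1 a=0 d=1
t7.Δ1 j=0 g=0 c=0 h=0 clk=0 e=0 f=0 b=1 a=0 d=1
t8.Δ0 j=0 g=0 c=0 h=0 clk=0 e=0 f=0 b=1 a=0 d=1
t8.Δ1 j=0 g=0 c=0 h=0 clk=1 e=0 f=0 b=1 a=0 d=1
t8.Δ2 j=0 g=0 c=0 h=0 clk=1 e=0 f=0 b=1 a=0 d=0
t8.Δ3 j=0 g=0 c=1 h=0 clk=1 e=0 f=0 b=1 a=0 d=0
t8.Δ4 j=0 g=0 c=1 h=1 clk=1 e=1 f=0 b=1 a=0 d=0
t8.Δ5 j=0 g=0 c=1 h=1 clk=1 e=0 f=0 b=1 a=0 d=0
t9.Δ0 j=0 g=0 c=1 h=1 clk=1 e=0 f=0 b=1 a=0 d=0
t9.Δ1 j=0 g=0 c=1 h=1 clk=0 e=0 f=0 b=1 a=0 d=0
t10.Δ0 j=0 g=0 c=1 h=1 clk=0 e=0 f=0 b=1 a=0 d=0
t10.Δ1 j=0 g=0 c=1 h=1 clk=1 e=0 f=0 b=1 a=0 d=0
t10.Δ2 j=0 g=0 c=1 h=1 clk=1 e=0 f=0 b=1 a=0 d=1
t10.Δ3 j=0 g=0 c=0 h=1 clk=1 e=0 f=0 b=1 a=0 d=1
t10.Δ4 j=0 g=0 c=0 h=0 clk=1 e=1 f=0 b=1 a=0 d=1
t10.Δ5 j=0 g=0 c=0 h=0 clk=1 e=0 f=0 b=1 a=0 d=1
t11.Δ0 j=0 g=0 c=0 h=0 clk=1 e=0 f=0 b=1 a=0 d=1
t11.Δ1 j=0 g=0 c=0 h=0 clk=0 e=0 f=0 b=1 a=0 d=1
t12.Δ0 j=0 g=0 c=0 h=0 clk=0 e=0 f=0 b=1 a=0 d=1
t12.Δ1 j=0 g=0 c=0 h=0 clk=1 e=0 f=0 b=1 a=0 d=1
t12.Δ2 j=0 g=0 c=0 h=0 clk=1 e=0 f=0 b=1 a=0 d=0
t12.Δ3 j=0 g=0 c=1 h=0 clk=1 e=0 f=0 b=1 a=0 d=0
t12.Δ4 j=0 g=0 c=1 h=1 clk=1 e=1 f=0 b=1 a=0 d=0
t12.Δ5 j=0 g=0 c=1 h=1 clk=1 e=0 f=0 b=1 a=0 d=0
t13.Δ0 j=0 g=0 c=1 h=1 clk=1 e=0 f=0 b=1 a=0 d=0
t13.Δ1 j=0 g=0 c=1 h=1 clk=0 e=0 f=0 b=1 a=0 d=0
t14.Δ0 j=0 g=0 c=1 h=1 clk=0 e=0 f=0 b=1 a=0 d=0
t14.Δ1 j=0 g=0 c=1 h=1 clk=1 e=0 f=0 b=1 a=0 d=0
t14.Δ2 j=0 g=0 c=1 h=1 clk=1 e=0 f=0 b=1 a=0 d=1
t14.Δ3 j=0 g=0 c=0 h=1 clk=1 e=0 f=0 b=1 a=0 d=1
t14.Δ4 j=0 g=0 c=0 h=0 clk=1 e=1 f=0 b=1 a=0 d=1
t14.Δ5 j=0 g=0 c=0 h=0 clk=1 e=0 f=0 b=1 a=0 d=1
t15.Δ0 j=0 g=0 c=0 h=0 clk=1 e=0 f=0 b=1 a=0 d=1
t15.Δ1 j=0 g=0 c=0 h=0 clk=0 e=0 f=0 b=1 a=0 d=1

1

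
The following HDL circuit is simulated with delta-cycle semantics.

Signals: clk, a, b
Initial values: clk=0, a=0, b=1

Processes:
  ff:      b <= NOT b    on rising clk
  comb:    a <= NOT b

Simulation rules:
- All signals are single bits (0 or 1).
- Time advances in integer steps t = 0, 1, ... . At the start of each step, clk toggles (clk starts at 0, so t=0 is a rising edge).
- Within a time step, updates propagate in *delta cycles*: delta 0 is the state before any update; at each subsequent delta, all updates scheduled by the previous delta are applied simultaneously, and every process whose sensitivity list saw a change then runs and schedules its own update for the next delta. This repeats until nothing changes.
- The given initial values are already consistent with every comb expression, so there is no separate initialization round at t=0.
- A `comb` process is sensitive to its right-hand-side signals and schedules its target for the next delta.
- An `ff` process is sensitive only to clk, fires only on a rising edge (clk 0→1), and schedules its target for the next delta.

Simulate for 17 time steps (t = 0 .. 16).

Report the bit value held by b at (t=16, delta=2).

t=0 Δ0: a=0 b=1 clk=0
  Δ1: clk:0→1
  Δ2: b:1→0
  Δ3: a:0→1
  (3Δ to stable)
t=1 Δ0: a=1 b=0 clk=1
  Δ1: clk:1→0
  (1Δ to stable)
t=2 Δ0: a=1 b=0 clk=0
  Δ1: clk:0→1
  Δ2: b:0→1
  Δ3: a:1→0
  (3Δ to stable)
t=3 Δ0: a=0 b=1 clk=1
  Δ1: clk:1→0
  (1Δ to stable)
t=4 Δ0: a=0 b=1 clk=0
  Δ1: clk:0→1
  Δ2: b:1→0
  Δ3: a:0→1
  (3Δ to stable)
t=5 Δ0: a=1 b=0 clk=1
  Δ1: clk:1→0
  (1Δ to stable)
t=6 Δ0: a=1 b=0 clk=0
  Δ1: clk:0→1
  Δ2: b:0→1
  Δ3: a:1→0
  (3Δ to stable)
t=7 Δ0: a=0 b=1 clk=1
  Δ1: clk:1→0
  (1Δ to stable)
t=8 Δ0: a=0 b=1 clk=0
  Δ1: clk:0→1
  Δ2: b:1→0
  Δ3: a:0→1
  (3Δ to stable)
t=9 Δ0: a=1 b=0 clk=1
  Δ1: clk:1→0
  (1Δ to stable)
t=10 Δ0: a=1 b=0 clk=0
  Δ1: clk:0→1
  Δ2: b:0→1
  Δ3: a:1→0
  (3Δ to stable)
t=11 Δ0: a=0 b=1 clk=1
  Δ1: clk:1→0
  (1Δ to stable)
t=12 Δ0: a=0 b=1 clk=0
  Δ1: clk:0→1
  Δ2: b:1→0
  Δ3: a:0→1
  (3Δ to stable)
t=13 Δ0: a=1 b=0 clk=1
  Δ1: clk:1→0
  (1Δ to stable)
t=14 Δ0: a=1 b=0 clk=0
  Δ1: clk:0→1
  Δ2: b:0→1
  Δ3: a:1→0
  (3Δ to stable)
t=15 Δ0: a=0 b=1 clk=1
  Δ1: clk:1→0
  (1Δ to stable)
t=16 Δ0: a=0 b=1 clk=0
  Δ1: clk:0→1
  Δ2: b:1→0
  Δ3: a:0→1
  (3Δ to stable)

0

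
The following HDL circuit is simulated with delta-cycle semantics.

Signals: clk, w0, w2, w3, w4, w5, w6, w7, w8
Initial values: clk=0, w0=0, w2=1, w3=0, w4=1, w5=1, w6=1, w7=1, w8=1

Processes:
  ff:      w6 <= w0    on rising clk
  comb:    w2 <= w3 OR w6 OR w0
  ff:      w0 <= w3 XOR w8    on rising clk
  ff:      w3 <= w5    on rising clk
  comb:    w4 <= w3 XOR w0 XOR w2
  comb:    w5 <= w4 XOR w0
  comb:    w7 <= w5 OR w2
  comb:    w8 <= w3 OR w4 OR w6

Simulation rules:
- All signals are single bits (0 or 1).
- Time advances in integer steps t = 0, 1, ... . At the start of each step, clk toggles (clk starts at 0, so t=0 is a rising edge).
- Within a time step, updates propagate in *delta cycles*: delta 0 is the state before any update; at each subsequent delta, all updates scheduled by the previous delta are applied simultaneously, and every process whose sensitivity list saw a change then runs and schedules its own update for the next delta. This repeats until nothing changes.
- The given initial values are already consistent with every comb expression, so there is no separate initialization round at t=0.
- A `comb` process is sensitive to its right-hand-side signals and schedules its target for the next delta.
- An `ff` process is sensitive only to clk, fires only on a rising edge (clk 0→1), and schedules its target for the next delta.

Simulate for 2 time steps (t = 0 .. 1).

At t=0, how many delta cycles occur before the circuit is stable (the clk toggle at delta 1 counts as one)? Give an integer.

3

t=0 Δ0: w7=1 w2=1 w6=1 w8=1 clk=0 w0=0 w4=1 w5=1 w3=0
  Δ1: clk:0→1
  Δ2: w6:1→0, w0:0→1, w3:0→1
  Δ3: w5:1→0
  (3Δ to stable)
t=1 Δ0: w7=1 w2=1 w6=0 w8=1 clk=1 w0=1 w4=1 w5=0 w3=1
  Δ1: clk:1→0
  (1Δ to stable)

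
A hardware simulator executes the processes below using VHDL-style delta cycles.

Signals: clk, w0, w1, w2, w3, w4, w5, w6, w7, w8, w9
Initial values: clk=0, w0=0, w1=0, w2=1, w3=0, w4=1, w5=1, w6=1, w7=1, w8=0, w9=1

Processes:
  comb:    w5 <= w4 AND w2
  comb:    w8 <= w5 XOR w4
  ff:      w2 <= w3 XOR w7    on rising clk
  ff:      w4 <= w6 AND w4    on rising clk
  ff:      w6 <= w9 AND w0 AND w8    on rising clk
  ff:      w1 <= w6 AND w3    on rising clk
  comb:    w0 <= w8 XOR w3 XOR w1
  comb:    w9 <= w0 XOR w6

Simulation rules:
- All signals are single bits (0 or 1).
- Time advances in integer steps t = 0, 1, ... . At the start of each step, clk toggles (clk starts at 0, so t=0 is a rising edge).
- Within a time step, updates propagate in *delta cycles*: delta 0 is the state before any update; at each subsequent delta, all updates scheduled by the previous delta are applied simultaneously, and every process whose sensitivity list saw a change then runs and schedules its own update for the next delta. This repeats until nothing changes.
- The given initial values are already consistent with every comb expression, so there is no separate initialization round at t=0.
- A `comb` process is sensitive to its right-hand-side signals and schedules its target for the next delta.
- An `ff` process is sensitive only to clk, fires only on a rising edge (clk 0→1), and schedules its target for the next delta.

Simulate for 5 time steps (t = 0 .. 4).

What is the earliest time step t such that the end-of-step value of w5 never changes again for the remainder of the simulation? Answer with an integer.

2

t=0 Δ0: w0=0 w5=1 w2=1 w7=1 clk=0 w3=0 w8=0 w9=1 w4=1 w1=0 w6=1
  Δ1: clk:0→1
  Δ2: w6:1→0
  Δ3: w9:1→0
  (3Δ to stable)
t=1 Δ0: w0=0 w5=1 w2=1 w7=1 clk=1 w3=0 w8=0 w9=0 w4=1 w1=0 w6=0
  Δ1: clk:1→0
  (1Δ to stable)
t=2 Δ0: w0=0 w5=1 w2=1 w7=1 clk=0 w3=0 w8=0 w9=0 w4=1 w1=0 w6=0
  Δ1: clk:0→1
  Δ2: w4:1→0
  Δ3: w5:1→0, w8:0→1
  Δ4: w0:0→1, w8:1→0
  Δ5: w0:1→0, w9:0→1
  Δ6: w9:1→0
  (6Δ to stable)
t=3 Δ0: w0=0 w5=0 w2=1 w7=1 clk=1 w3=0 w8=0 w9=0 w4=0 w1=0 w6=0
  Δ1: clk:1→0
  (1Δ to stable)
t=4 Δ0: w0=0 w5=0 w2=1 w7=1 clk=0 w3=0 w8=0 w9=0 w4=0 w1=0 w6=0
  Δ1: clk:0→1
  (1Δ to stable)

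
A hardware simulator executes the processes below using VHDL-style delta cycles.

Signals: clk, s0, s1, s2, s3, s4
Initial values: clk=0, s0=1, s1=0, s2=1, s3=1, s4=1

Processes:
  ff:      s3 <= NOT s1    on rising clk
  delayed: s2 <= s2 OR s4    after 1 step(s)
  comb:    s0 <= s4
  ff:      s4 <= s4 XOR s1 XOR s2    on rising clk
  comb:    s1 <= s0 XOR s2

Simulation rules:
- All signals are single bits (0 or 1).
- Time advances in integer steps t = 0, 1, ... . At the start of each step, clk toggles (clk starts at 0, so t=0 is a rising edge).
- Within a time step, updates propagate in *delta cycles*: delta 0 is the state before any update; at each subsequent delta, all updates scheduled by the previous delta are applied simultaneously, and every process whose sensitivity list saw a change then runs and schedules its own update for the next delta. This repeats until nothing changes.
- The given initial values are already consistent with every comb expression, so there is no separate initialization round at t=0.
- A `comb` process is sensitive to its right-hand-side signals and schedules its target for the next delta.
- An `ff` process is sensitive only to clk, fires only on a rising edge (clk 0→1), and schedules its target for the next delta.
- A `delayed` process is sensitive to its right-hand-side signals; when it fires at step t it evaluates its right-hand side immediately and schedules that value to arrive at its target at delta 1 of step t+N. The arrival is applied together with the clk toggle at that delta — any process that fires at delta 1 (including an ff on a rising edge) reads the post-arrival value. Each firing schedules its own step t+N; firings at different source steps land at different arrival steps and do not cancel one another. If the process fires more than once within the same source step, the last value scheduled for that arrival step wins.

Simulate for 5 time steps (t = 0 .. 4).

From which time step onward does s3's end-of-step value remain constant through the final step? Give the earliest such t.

2

[bits: s1,s2,s4,clk,s3,s0]
t=0: Δ0=011011 Δ1=011111 Δ2=010111 Δ3=010110 Δ4=110110 | 4Δ
t=1: Δ0=110110 Δ1=110010 | 1Δ
t=2: Δ0=110010 Δ1=110110 Δ2=110100 | 2Δ
t=3: Δ0=110100 Δ1=110000 | 1Δ
t=4: Δ0=110000 Δ1=110100 | 1Δ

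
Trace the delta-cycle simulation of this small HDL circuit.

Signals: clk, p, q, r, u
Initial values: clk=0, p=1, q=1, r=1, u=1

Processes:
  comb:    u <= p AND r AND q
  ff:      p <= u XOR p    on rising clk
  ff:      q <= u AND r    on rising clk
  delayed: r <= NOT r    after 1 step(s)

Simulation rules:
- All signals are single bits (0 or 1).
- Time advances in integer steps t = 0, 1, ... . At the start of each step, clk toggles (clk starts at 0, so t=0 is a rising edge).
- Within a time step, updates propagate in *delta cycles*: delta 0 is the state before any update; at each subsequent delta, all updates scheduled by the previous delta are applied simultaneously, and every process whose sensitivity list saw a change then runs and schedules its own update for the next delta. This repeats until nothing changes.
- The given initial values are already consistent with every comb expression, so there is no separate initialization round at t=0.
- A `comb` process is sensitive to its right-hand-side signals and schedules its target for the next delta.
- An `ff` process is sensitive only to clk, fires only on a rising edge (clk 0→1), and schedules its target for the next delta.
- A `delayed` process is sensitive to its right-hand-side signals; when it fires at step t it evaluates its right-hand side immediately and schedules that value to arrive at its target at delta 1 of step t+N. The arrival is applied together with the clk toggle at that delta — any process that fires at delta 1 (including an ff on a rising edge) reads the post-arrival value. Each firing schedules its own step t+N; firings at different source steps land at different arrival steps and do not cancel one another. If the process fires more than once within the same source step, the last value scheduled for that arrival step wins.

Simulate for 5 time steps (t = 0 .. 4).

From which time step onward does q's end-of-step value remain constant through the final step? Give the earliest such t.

t=0 Δ0: u=1 q=1 p=1 r=1 clk=0
  Δ1: clk:0→1
  Δ2: p:1→0
  Δ3: u:1→0
  (3Δ to stable)
t=1 Δ0: u=0 q=1 p=0 r=1 clk=1
  Δ1: clk:1→0
  (1Δ to stable)
t=2 Δ0: u=0 q=1 p=0 r=1 clk=0
  Δ1: clk:0→1
  Δ2: q:1→0
  (2Δ to stable)
t=3 Δ0: u=0 q=0 p=0 r=1 clk=1
  Δ1: clk:1→0
  (1Δ to stable)
t=4 Δ0: u=0 q=0 p=0 r=1 clk=0
  Δ1: clk:0→1
  (1Δ to stable)

2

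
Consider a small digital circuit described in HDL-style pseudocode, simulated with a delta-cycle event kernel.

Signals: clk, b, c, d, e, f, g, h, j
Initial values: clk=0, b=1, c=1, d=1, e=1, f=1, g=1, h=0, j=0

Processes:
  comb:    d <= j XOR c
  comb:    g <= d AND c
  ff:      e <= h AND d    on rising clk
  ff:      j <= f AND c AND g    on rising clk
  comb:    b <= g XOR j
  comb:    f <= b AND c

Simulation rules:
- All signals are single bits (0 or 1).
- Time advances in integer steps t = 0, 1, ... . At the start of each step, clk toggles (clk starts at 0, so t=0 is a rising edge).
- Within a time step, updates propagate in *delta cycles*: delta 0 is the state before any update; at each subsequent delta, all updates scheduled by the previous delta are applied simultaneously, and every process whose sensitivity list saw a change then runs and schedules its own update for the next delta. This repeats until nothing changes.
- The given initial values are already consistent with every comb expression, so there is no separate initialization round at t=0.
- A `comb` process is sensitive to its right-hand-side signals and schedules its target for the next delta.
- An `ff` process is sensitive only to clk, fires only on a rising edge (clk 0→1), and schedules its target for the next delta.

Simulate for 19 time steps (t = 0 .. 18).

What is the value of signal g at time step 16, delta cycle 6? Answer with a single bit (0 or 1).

0

[bits: g,c,d,f,j,b,clk,h,e]
t=0: Δ0=111101001 Δ1=111101101 Δ2=111111100 Δ3=110110100 Δ4=010010100 Δ5=010011100 Δ6=010111100 | 6Δ
t=1: Δ0=010111100 Δ1=010111000 | 1Δ
t=2: Δ0=010111000 Δ1=010111100 Δ2=010101100 Δ3=011100100 Δ4=111000100 Δ5=111001100 Δ6=111101100 | 6Δ
t=3: Δ0=111101100 Δ1=111101000 | 1Δ
t=4: Δ0=111101000 Δ1=111101100 Δ2=111111100 Δ3=110110100 Δ4=010010100 Δ5=010011100 Δ6=010111100 | 6Δ
t=5: Δ0=010111100 Δ1=010111000 | 1Δ
t=6: Δ0=010111000 Δ1=010111100 Δ2=010101100 Δ3=011100100 Δ4=111000100 Δ5=111001100 Δ6=111101100 | 6Δ
t=7: Δ0=111101100 Δ1=111101000 | 1Δ
t=8: Δ0=111101000 Δ1=111101100 Δ2=111111100 Δ3=110110100 Δ4=010010100 Δ5=010011100 Δ6=010111100 | 6Δ
t=9: Δ0=010111100 Δ1=010111000 | 1Δ
t=10: Δ0=010111000 Δ1=010111100 Δ2=010101100 Δ3=011100100 Δ4=111000100 Δ5=111001100 Δ6=111101100 | 6Δ
t=11: Δ0=111101100 Δ1=111101000 | 1Δ
t=12: Δ0=111101000 Δ1=111101100 Δ2=111111100 Δ3=110110100 Δ4=010010100 Δ5=010011100 Δ6=010111100 | 6Δ
t=13: Δ0=010111100 Δ1=010111000 | 1Δ
t=14: Δ0=010111000 Δ1=010111100 Δ2=010101100 Δ3=011100100 Δ4=111000100 Δ5=111001100 Δ6=111101100 | 6Δ
t=15: Δ0=111101100 Δ1=111101000 | 1Δ
t=16: Δ0=111101000 Δ1=111101100 Δ2=111111100 Δ3=110110100 Δ4=010010100 Δ5=010011100 Δ6=010111100 | 6Δ
t=17: Δ0=010111100 Δ1=010111000 | 1Δ
t=18: Δ0=010111000 Δ1=010111100 Δ2=010101100 Δ3=011100100 Δ4=111000100 Δ5=111001100 Δ6=111101100 | 6Δ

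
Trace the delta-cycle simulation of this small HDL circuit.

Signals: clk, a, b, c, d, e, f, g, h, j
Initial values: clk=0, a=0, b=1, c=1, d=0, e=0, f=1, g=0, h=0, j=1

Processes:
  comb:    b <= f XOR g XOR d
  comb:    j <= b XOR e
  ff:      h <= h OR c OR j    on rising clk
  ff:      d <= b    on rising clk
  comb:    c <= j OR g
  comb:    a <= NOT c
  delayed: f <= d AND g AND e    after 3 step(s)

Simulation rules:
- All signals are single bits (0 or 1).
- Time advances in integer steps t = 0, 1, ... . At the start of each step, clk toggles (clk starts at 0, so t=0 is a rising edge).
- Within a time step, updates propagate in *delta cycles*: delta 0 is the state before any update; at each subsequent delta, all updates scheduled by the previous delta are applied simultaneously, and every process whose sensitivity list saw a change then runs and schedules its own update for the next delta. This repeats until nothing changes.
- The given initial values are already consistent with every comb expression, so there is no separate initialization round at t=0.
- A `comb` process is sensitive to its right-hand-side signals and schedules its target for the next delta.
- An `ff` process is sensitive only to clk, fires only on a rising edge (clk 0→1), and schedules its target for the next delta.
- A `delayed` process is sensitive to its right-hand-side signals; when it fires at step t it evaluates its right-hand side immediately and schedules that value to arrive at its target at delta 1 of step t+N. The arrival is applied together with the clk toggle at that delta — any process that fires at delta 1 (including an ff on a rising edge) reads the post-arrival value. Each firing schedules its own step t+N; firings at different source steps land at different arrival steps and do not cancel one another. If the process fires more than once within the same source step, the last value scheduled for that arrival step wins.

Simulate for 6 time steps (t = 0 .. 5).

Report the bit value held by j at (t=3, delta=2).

[bits: g,e,b,f,h,d,j,a,c,clk]
t=0: Δ0=0011001010 Δ1=0011001011 Δ2=0011111011 Δ3=0001111011 Δ4=0001110011 Δ5=0001110001 Δ6=0001110101 | 6Δ
t=1: Δ0=0001110101 Δ1=0001110100 | 1Δ
t=2: Δ0=0001110100 Δ1=0001110101 Δ2=0001100101 Δ3=0011100101 Δ4=0011101101 Δ5=0011101111 Δ6=0011101011 | 6Δ
t=3: Δ0=0011101011 Δ1=0010101010 Δ2=0000101010 Δ3=0000100010 Δ4=0000100000 Δ5=0000100100 | 5Δ
t=4: Δ0=0000100100 Δ1=0000100101 | 1Δ
t=5: Δ0=0000100101 Δ1=0000100100 | 1Δ

1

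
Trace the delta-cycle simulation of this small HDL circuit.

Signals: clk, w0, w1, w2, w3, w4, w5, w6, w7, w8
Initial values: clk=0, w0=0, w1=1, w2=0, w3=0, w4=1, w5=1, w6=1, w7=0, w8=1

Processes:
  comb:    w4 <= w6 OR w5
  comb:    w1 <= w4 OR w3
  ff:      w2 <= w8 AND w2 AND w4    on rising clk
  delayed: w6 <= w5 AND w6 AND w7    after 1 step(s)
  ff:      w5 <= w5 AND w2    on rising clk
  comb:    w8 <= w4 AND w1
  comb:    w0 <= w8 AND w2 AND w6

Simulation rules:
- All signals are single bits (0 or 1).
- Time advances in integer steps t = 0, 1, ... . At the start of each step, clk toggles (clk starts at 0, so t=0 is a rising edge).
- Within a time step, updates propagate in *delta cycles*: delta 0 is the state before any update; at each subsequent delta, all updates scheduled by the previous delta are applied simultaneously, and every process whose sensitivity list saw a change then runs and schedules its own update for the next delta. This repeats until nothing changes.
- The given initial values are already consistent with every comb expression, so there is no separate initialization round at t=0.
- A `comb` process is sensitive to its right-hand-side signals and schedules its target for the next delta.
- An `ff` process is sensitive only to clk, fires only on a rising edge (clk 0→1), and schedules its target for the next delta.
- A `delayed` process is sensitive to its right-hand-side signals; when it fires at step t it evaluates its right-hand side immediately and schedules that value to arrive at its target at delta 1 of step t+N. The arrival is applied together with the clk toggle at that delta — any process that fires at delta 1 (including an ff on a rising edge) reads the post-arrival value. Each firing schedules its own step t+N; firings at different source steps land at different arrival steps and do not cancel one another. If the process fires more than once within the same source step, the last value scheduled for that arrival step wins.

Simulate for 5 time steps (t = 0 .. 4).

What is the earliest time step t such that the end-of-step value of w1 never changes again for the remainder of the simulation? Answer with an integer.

t=0 Δ0: w7=0 w3=0 w5=1 w0=0 clk=0 w4=1 w1=1 w2=0 w8=1 w6=1
  Δ1: clk:0→1
  Δ2: w5:1→0
  (2Δ to stable)
t=1 Δ0: w7=0 w3=0 w5=0 w0=0 clk=1 w4=1 w1=1 w2=0 w8=1 w6=1
  Δ1: clk:1→0, w6:1→0
  Δ2: w4:1→0
  Δ3: w1:1→0, w8:1→0
  (3Δ to stable)
t=2 Δ0: w7=0 w3=0 w5=0 w0=0 clk=0 w4=0 w1=0 w2=0 w8=0 w6=0
  Δ1: clk:0→1
  (1Δ to stable)
t=3 Δ0: w7=0 w3=0 w5=0 w0=0 clk=1 w4=0 w1=0 w2=0 w8=0 w6=0
  Δ1: clk:1→0
  (1Δ to stable)
t=4 Δ0: w7=0 w3=0 w5=0 w0=0 clk=0 w4=0 w1=0 w2=0 w8=0 w6=0
  Δ1: clk:0→1
  (1Δ to stable)

1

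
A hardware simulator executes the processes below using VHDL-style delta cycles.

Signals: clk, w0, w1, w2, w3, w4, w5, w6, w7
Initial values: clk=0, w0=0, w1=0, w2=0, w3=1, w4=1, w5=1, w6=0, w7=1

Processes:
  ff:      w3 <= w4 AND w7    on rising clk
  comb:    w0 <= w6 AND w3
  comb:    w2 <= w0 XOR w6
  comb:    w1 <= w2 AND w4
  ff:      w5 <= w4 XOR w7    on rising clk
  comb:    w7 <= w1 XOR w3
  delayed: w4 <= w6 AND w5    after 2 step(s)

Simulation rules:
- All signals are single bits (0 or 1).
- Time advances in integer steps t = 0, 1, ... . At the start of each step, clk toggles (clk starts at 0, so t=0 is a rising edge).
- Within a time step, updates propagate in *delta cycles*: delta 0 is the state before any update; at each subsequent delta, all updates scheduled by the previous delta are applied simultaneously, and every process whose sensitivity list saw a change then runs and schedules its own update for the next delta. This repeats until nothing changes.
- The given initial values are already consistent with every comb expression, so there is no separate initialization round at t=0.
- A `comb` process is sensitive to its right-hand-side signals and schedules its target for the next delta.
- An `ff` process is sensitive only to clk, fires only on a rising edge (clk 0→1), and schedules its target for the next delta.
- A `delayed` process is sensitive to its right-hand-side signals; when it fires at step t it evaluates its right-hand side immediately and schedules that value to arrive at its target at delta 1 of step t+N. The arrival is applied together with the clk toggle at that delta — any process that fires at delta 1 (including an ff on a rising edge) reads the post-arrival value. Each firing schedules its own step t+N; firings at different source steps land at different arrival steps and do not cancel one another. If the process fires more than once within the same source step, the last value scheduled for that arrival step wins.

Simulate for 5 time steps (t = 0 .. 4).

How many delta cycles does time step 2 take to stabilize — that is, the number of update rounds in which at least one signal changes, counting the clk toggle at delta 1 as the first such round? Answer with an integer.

3

[bits: w0,w4,clk,w6,w3,w7,w2,w5,w1]
t=0: Δ0=010011010 Δ1=011011010 Δ2=011011000 | 2Δ
t=1: Δ0=011011000 Δ1=010011000 | 1Δ
t=2: Δ0=010011000 Δ1=001011000 Δ2=001001010 Δ3=001000010 | 3Δ
t=3: Δ0=001000010 Δ1=000000010 | 1Δ
t=4: Δ0=000000010 Δ1=001000010 Δ2=001000000 | 2Δ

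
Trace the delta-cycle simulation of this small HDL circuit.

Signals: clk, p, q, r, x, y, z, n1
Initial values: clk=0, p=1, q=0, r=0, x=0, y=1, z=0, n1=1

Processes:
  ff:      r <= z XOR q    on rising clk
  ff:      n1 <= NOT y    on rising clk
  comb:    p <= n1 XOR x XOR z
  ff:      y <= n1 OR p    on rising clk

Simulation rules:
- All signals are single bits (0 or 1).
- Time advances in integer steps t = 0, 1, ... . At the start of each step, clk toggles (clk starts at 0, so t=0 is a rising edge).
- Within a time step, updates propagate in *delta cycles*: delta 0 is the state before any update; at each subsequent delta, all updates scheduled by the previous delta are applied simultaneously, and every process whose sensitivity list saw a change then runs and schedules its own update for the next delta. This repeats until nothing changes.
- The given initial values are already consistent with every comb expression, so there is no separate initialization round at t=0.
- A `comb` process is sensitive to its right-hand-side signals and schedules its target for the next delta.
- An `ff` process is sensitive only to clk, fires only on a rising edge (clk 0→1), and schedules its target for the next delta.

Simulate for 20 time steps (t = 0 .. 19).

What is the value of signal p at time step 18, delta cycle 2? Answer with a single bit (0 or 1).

0

t=0 Δ0: x=0 r=0 q=0 clk=0 z=0 y=1 p=1 n1=1
  Δ1: clk:0→1
  Δ2: n1:1→0
  Δ3: p:1→0
  (3Δ to stable)
t=1 Δ0: x=0 r=0 q=0 clk=1 z=0 y=1 p=0 n1=0
  Δ1: clk:1→0
  (1Δ to stable)
t=2 Δ0: x=0 r=0 q=0 clk=0 z=0 y=1 p=0 n1=0
  Δ1: clk:0→1
  Δ2: y:1→0
  (2Δ to stable)
t=3 Δ0: x=0 r=0 q=0 clk=1 z=0 y=0 p=0 n1=0
  Δ1: clk:1→0
  (1Δ to stable)
t=4 Δ0: x=0 r=0 q=0 clk=0 z=0 y=0 p=0 n1=0
  Δ1: clk:0→1
  Δ2: n1:0→1
  Δ3: p:0→1
  (3Δ to stable)
t=5 Δ0: x=0 r=0 q=0 clk=1 z=0 y=0 p=1 n1=1
  Δ1: clk:1→0
  (1Δ to stable)
t=6 Δ0: x=0 r=0 q=0 clk=0 z=0 y=0 p=1 n1=1
  Δ1: clk:0→1
  Δ2: y:0→1
  (2Δ to stable)
t=7 Δ0: x=0 r=0 q=0 clk=1 z=0 y=1 p=1 n1=1
  Δ1: clk:1→0
  (1Δ to stable)
t=8 Δ0: x=0 r=0 q=0 clk=0 z=0 y=1 p=1 n1=1
  Δ1: clk:0→1
  Δ2: n1:1→0
  Δ3: p:1→0
  (3Δ to stable)
t=9 Δ0: x=0 r=0 q=0 clk=1 z=0 y=1 p=0 n1=0
  Δ1: clk:1→0
  (1Δ to stable)
t=10 Δ0: x=0 r=0 q=0 clk=0 z=0 y=1 p=0 n1=0
  Δ1: clk:0→1
  Δ2: y:1→0
  (2Δ to stable)
t=11 Δ0: x=0 r=0 q=0 clk=1 z=0 y=0 p=0 n1=0
  Δ1: clk:1→0
  (1Δ to stable)
t=12 Δ0: x=0 r=0 q=0 clk=0 z=0 y=0 p=0 n1=0
  Δ1: clk:0→1
  Δ2: n1:0→1
  Δ3: p:0→1
  (3Δ to stable)
t=13 Δ0: x=0 r=0 q=0 clk=1 z=0 y=0 p=1 n1=1
  Δ1: clk:1→0
  (1Δ to stable)
t=14 Δ0: x=0 r=0 q=0 clk=0 z=0 y=0 p=1 n1=1
  Δ1: clk:0→1
  Δ2: y:0→1
  (2Δ to stable)
t=15 Δ0: x=0 r=0 q=0 clk=1 z=0 y=1 p=1 n1=1
  Δ1: clk:1→0
  (1Δ to stable)
t=16 Δ0: x=0 r=0 q=0 clk=0 z=0 y=1 p=1 n1=1
  Δ1: clk:0→1
  Δ2: n1:1→0
  Δ3: p:1→0
  (3Δ to stable)
t=17 Δ0: x=0 r=0 q=0 clk=1 z=0 y=1 p=0 n1=0
  Δ1: clk:1→0
  (1Δ to stable)
t=18 Δ0: x=0 r=0 q=0 clk=0 z=0 y=1 p=0 n1=0
  Δ1: clk:0→1
  Δ2: y:1→0
  (2Δ to stable)
t=19 Δ0: x=0 r=0 q=0 clk=1 z=0 y=0 p=0 n1=0
  Δ1: clk:1→0
  (1Δ to stable)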